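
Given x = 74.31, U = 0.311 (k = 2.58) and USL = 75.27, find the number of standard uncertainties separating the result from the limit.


u = U / k = 0.311 / 2.58 = 0.12054264
margin = |USL - x| = |75.27 - 74.31| = 0.96
z = margin / u = 0.96 / 0.12054264
z = 7.9640

7.9640


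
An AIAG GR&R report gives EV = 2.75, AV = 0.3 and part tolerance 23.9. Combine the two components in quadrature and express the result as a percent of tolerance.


GRR = sqrt(EV^2 + AV^2) = sqrt(2.75^2 + 0.3^2) = 2.7663152
%GRR = GRR / tol * 100 = 2.7663152 / 23.9 * 100
%GRR = 11.5745

11.5745


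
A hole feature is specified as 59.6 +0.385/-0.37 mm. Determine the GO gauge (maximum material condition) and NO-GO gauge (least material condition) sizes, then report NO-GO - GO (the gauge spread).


GO = nominal - lower_tol (smallest hole = maximum material condition)
GO = 59.6 - 0.37 = 59.23
NO-GO = nominal + upper_tol (largest hole = least material condition)
NO-GO = 59.6 + 0.385 = 59.985
spread = NO-GO - GO = 59.985 - 59.23 = 0.7550

0.7550


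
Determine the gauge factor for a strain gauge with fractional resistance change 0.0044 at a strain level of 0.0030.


GF = (dR/R) / epsilon
= 0.0044 / 0.0030
= 1.4667

1.4667


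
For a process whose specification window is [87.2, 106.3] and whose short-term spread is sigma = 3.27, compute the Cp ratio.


Cp = (USL - LSL) / (6 * sigma)
= (106.3 - 87.2) / (6 * 3.27)
= 19.1000 / 19.6200
= 0.9735

0.9735


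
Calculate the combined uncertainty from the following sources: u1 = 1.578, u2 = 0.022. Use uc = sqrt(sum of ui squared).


uc = sqrt(1.578^2 + 0.022^2)
uc = sqrt(2.490568)
uc = 1.5782

1.5782


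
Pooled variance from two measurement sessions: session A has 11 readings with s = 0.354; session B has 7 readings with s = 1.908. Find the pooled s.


s_p = sqrt(((n1-1)*s1^2 + (n2-1)*s2^2) / (n1+n2-2))
numerator = (11-1)*0.354^2 + (7-1)*1.908^2 = 1.25316 + 21.842784 = 23.095944
denominator = 11 + 7 - 2 = 16
s_p^2 = 23.095944 / 16 = 1.4434965
s_p = sqrt(1.4434965) = 1.2015

1.2015


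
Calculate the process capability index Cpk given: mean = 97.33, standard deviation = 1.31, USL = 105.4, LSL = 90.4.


Cpu = (USL - mean) / (3*sigma) = (105.4 - 97.33) / (3*1.31) = 2.0534
Cpl = (mean - LSL) / (3*sigma) = (97.33 - 90.4) / (3*1.31) = 1.7634
Cpk = min(Cpu, Cpl) = 1.7634

1.7634


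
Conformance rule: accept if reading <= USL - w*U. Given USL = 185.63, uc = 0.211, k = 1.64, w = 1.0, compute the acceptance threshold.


U = k * uc = 1.64 * 0.211 = 0.34604
guard band g = w * U = 1.0 * 0.34604 = 0.34604
AL = USL - g = 185.63 - 0.34604
AL = 185.2840

185.2840


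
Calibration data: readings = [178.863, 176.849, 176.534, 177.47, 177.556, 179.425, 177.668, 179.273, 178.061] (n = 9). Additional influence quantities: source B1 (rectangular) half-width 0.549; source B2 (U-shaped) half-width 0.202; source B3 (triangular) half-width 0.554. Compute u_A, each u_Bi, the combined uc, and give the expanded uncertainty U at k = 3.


mean = (178.863 + 176.849 + 176.534 + 177.47 + 177.556 + 179.425 + 177.668 + 179.273 + 178.061) / 9 = 177.9665556
s = sqrt(sum((x - mean)^2)/(n-1)) = 1.0278493
u_A = s / sqrt(n) = 1.0278493 / sqrt(9) = 0.34261643
u_B1 = 0.549 / sqrt(3) = 0.3169653
u_B2 = 0.202 / sqrt(2) = 0.14283557
u_B3 = 0.554 / sqrt(6) = 0.22616955
uc = sqrt(0.34261643^2 + 0.3169653^2 + 0.14283557^2 + 0.22616955^2) = 0.53796625
U = k * uc = 3 * 0.53796625
U = 1.6139

1.6139


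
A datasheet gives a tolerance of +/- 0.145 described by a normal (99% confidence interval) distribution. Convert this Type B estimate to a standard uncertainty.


u_B = half_width / 2.576
u_B = 0.145 / 2.576
u_B = 0.0563

0.0563


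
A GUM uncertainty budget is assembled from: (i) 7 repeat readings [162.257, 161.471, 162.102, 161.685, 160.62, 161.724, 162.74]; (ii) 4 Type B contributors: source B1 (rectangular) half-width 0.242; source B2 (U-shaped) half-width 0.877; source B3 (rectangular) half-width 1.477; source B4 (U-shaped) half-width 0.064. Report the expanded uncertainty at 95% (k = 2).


mean = (162.257 + 161.471 + 162.102 + 161.685 + 160.62 + 161.724 + 162.74) / 7 = 161.7998571
s = sqrt(sum((x - mean)^2)/(n-1)) = 0.67122958
u_A = s / sqrt(n) = 0.67122958 / sqrt(7) = 0.25370093
u_B1 = 0.242 / sqrt(3) = 0.13971877
u_B2 = 0.877 / sqrt(2) = 0.62013265
u_B3 = 1.477 / sqrt(3) = 0.85274635
u_B4 = 0.064 / sqrt(2) = 0.045254834
uc = sqrt(0.25370093^2 + 0.13971877^2 + 0.62013265^2 + 0.85274635^2 + 0.045254834^2) = 1.0943831
U = k * uc = 2 * 1.0943831
U = 2.1888

2.1888


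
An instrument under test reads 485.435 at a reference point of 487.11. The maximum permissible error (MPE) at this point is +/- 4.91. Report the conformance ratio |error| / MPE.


e = indication - reference = 485.435 - 487.11 = -1.6750
|e| = 1.6750
ratio = |e| / MPE = 1.6750 / 4.91
ratio = 0.3411

0.3411


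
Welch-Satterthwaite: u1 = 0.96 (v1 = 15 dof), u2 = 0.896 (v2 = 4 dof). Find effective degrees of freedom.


uc = sqrt(u1^2 + u2^2) = sqrt(0.96^2 + 0.896^2) = 1.3131702
v_eff = uc^4 / (u1^4/v1 + u2^4/v2)
= 1.3131702^4 / (0.96^4/15 + 0.896^4/4)
= 2.9736105 / 0.21775149
v_eff = 13.6560

13.6560


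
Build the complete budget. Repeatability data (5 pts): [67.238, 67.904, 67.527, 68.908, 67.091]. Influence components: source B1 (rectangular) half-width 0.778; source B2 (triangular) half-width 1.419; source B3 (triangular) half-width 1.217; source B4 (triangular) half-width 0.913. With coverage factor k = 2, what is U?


mean = (67.238 + 67.904 + 67.527 + 68.908 + 67.091) / 5 = 67.7336
s = sqrt(sum((x - mean)^2)/(n-1)) = 0.72620403
u_A = s / sqrt(n) = 0.72620403 / sqrt(5) = 0.32476832
u_B1 = 0.778 / sqrt(3) = 0.44917851
u_B2 = 1.419 / sqrt(6) = 0.57930432
u_B3 = 1.217 / sqrt(6) = 0.49683817
u_B4 = 0.913 / sqrt(6) = 0.37273069
uc = sqrt(0.32476832^2 + 0.44917851^2 + 0.57930432^2 + 0.49683817^2 + 0.37273069^2) = 1.014202
U = k * uc = 2 * 1.014202
U = 2.0284

2.0284


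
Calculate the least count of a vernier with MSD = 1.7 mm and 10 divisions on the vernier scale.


LC = MSD / n_div
= 1.7 / 10
= 0.1700

0.1700


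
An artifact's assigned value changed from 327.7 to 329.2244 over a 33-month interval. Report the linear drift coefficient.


rate = (v2 - v1) / months
= (329.2244 - 327.7) / 33
= 1.5244 / 33
= 0.0462

0.0462


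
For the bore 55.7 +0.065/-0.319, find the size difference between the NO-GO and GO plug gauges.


GO = nominal - lower_tol (smallest hole = maximum material condition)
GO = 55.7 - 0.319 = 55.381
NO-GO = nominal + upper_tol (largest hole = least material condition)
NO-GO = 55.7 + 0.065 = 55.765
spread = NO-GO - GO = 55.765 - 55.381 = 0.3840

0.3840


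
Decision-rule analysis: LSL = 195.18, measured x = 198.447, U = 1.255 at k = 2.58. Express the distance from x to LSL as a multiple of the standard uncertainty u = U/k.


u = U / k = 1.255 / 2.58 = 0.48643411
margin = |LSL - x| = |195.18 - 198.447| = 3.267
z = margin / u = 3.267 / 0.48643411
z = 6.7162

6.7162


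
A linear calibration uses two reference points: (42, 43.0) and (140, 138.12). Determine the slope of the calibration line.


slope = (y2 - y1) / (x2 - x1)
= (138.12 - 43.0) / (140 - 42)
= 95.1200 / 98
= 0.9706

0.9706


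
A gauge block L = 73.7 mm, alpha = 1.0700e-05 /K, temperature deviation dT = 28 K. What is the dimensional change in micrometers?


dL = L * alpha * dT
= 73.7 * 1.0700e-05 * 28
= 0.0220805 mm
dL_um = 0.0220805 * 1000 = 22.0805 um

22.0805


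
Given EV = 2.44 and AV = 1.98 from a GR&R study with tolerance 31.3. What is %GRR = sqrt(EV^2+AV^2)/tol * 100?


GRR = sqrt(EV^2 + AV^2) = sqrt(2.44^2 + 1.98^2) = 3.1422922
%GRR = GRR / tol * 100 = 3.1422922 / 31.3 * 100
%GRR = 10.0393

10.0393


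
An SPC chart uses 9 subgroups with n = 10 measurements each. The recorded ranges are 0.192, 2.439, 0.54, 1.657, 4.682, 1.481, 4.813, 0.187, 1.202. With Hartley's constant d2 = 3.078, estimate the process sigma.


R_bar = (0.192 + 2.439 + 0.54 + 1.657 + 4.682 + 1.481 + 4.813 + 0.187 + 1.202) / 9
R_bar = 17.193 / 9 = 1.9103333
sigma_hat = R_bar / d2 = 1.9103333 / 3.078 = 0.6206

0.6206


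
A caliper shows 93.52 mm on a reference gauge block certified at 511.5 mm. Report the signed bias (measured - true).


Systematic error = measured - true
= 93.52 - 511.5
= -417.9800

-417.9800


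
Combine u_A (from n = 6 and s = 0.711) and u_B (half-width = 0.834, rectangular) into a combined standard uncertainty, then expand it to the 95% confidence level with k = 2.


u_A = s / sqrt(n) = 0.711 / sqrt(6) = 0.29026453
u_B = half_width / sqrt(3) = 0.834 / sqrt(3) = 0.48151012
uc = sqrt(u_A^2 + u_B^2) = sqrt(0.29026453^2 + 0.48151012^2) = 0.5622326
U = k * uc = 2 * 0.5622326
U = 1.1245

1.1245


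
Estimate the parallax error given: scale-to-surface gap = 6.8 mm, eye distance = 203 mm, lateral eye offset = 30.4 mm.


error = h * offset / d
= 6.8 * 30.4 / 203
= 1.0183

1.0183


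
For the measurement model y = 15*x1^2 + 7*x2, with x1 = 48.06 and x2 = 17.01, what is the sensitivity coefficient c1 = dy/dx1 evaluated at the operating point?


y = 15*x1^2 + 7*x2
dy/dx1 = 2*15*x1
Evaluate at x1 = 48.06: c1 = 30 * 48.06
c1 = 1441.8000

1441.8000


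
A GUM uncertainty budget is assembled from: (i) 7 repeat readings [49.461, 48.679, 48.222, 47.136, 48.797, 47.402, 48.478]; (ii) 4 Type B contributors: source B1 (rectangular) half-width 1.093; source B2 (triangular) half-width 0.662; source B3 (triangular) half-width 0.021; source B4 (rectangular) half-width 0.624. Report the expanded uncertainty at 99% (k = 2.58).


mean = (49.461 + 48.679 + 48.222 + 47.136 + 48.797 + 47.402 + 48.478) / 7 = 48.31071429
s = sqrt(sum((x - mean)^2)/(n-1)) = 0.81002422
u_A = s / sqrt(n) = 0.81002422 / sqrt(7) = 0.30616038
u_B1 = 1.093 / sqrt(3) = 0.63104384
u_B2 = 0.662 / sqrt(6) = 0.27026037
u_B3 = 0.021 / sqrt(6) = 0.0085732141
u_B4 = 0.624 / sqrt(3) = 0.36026657
uc = sqrt(0.30616038^2 + 0.63104384^2 + 0.27026037^2 + 0.0085732141^2 + 0.36026657^2) = 0.83358064
U = k * uc = 2.58 * 0.83358064
U = 2.1506

2.1506


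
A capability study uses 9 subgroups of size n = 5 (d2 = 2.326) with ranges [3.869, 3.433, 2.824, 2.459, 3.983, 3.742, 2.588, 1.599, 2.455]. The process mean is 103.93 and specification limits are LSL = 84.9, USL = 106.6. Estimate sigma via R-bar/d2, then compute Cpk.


R_bar = (3.869 + 3.433 + 2.824 + 2.459 + 3.983 + 3.742 + 2.588 + 1.599 + 2.455) / 9 = 2.9946667
sigma = R_bar / d2 = 2.9946667 / 2.326 = 1.2874749
Cp = (USL - LSL)/(6*sigma) = (106.6 - 84.9)/(6*1.2874749) = 2.8091
Cpu = (106.6 - 103.93)/(3*1.2874749) = 0.6913
Cpl = (103.93 - 84.9)/(3*1.2874749) = 4.9270
Cpk = min(Cpu, Cpl) = 0.6913

0.6913


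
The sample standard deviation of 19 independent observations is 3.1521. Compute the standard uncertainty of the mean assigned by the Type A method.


u_A = s / sqrt(n)
u_A = 3.1521 / sqrt(19)
u_A = 3.1521 / 4.3588989
u_A = 0.7231

0.7231


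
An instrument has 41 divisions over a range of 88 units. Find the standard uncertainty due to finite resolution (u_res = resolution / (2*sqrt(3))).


resolution = range / divisions
resolution = 88 / 41 = 2.1463415
u_res = resolution / (2*sqrt(3))
u_res = 2.1463415 / 3.4641016
u_res = 0.6196

0.6196


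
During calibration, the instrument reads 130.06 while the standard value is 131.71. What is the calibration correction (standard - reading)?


Correction = standard - reading
= 131.71 - 130.06
= 1.6500

1.6500


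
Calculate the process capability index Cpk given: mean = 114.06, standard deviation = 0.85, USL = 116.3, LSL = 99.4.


Cpu = (USL - mean) / (3*sigma) = (116.3 - 114.06) / (3*0.85) = 0.8784
Cpl = (mean - LSL) / (3*sigma) = (114.06 - 99.4) / (3*0.85) = 5.7490
Cpk = min(Cpu, Cpl) = 0.8784

0.8784


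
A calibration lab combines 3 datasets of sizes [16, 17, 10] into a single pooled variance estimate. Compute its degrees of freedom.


nu = sum_i (n_i - 1)
nu = ((16 - 1) + (17 - 1) + (10 - 1))
nu = 15 + 16 + 9
nu = 40

40


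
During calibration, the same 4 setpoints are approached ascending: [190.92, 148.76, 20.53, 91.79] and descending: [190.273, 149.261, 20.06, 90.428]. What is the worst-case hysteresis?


|190.92 - 190.273| = 0.6470
|148.76 - 149.261| = 0.5010
|20.53 - 20.06| = 0.4700
|91.79 - 90.428| = 1.3620
hysteresis = max(diffs) = 1.3620

1.3620


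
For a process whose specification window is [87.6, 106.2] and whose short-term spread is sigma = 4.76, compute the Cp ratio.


Cp = (USL - LSL) / (6 * sigma)
= (106.2 - 87.6) / (6 * 4.76)
= 18.6000 / 28.5600
= 0.6513

0.6513


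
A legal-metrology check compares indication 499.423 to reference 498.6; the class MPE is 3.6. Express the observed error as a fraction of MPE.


e = indication - reference = 499.423 - 498.6 = 0.8230
|e| = 0.8230
ratio = |e| / MPE = 0.8230 / 3.6
ratio = 0.2286

0.2286


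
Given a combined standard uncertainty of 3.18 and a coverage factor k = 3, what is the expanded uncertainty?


U = k * uc
U = 3 * 3.18
U = 9.5400

9.5400


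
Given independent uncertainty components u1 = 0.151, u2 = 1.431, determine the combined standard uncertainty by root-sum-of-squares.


uc = sqrt(0.151^2 + 1.431^2)
uc = sqrt(2.070562)
uc = 1.4389

1.4389


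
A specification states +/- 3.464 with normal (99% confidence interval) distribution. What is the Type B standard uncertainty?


u_B = half_width / 2.576
u_B = 3.464 / 2.576
u_B = 1.3447

1.3447


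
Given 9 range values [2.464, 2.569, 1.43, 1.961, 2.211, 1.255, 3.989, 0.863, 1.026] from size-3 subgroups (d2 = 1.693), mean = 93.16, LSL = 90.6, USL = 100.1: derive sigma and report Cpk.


R_bar = (2.464 + 2.569 + 1.43 + 1.961 + 2.211 + 1.255 + 3.989 + 0.863 + 1.026) / 9 = 1.9742222
sigma = R_bar / d2 = 1.9742222 / 1.693 = 1.1661088
Cp = (USL - LSL)/(6*sigma) = (100.1 - 90.6)/(6*1.1661088) = 1.3578
Cpu = (100.1 - 93.16)/(3*1.1661088) = 1.9838
Cpl = (93.16 - 90.6)/(3*1.1661088) = 0.7318
Cpk = min(Cpu, Cpl) = 0.7318

0.7318


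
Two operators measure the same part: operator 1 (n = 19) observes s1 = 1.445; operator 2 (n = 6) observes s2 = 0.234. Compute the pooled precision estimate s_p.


s_p = sqrt(((n1-1)*s1^2 + (n2-1)*s2^2) / (n1+n2-2))
numerator = (19-1)*1.445^2 + (6-1)*0.234^2 = 37.58445 + 0.27378 = 37.85823
denominator = 19 + 6 - 2 = 23
s_p^2 = 37.85823 / 23 = 1.64601
s_p = sqrt(1.64601) = 1.2830

1.2830


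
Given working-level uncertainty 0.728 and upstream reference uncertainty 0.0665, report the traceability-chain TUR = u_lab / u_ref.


TUR = u_lab / u_ref
= 0.728 / 0.0665
= 10.9474

10.9474


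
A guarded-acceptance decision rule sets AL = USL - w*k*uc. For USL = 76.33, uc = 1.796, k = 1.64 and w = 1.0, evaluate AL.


U = k * uc = 1.64 * 1.796 = 2.94544
guard band g = w * U = 1.0 * 2.94544 = 2.94544
AL = USL - g = 76.33 - 2.94544
AL = 73.3846

73.3846


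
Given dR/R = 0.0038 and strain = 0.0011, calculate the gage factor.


GF = (dR/R) / epsilon
= 0.0038 / 0.0011
= 3.4545

3.4545


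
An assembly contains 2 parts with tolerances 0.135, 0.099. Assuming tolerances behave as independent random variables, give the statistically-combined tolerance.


RSS = sqrt(0.135^2 + 0.099^2)
= sqrt(0.028026)
= 0.1674

0.1674


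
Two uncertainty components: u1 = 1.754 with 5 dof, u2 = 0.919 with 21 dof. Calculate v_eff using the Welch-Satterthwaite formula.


uc = sqrt(u1^2 + u2^2) = sqrt(1.754^2 + 0.919^2) = 1.980171
v_eff = uc^4 / (u1^4/v1 + u2^4/v2)
= 1.980171^4 / (1.754^4/5 + 0.919^4/21)
= 15.374846 / 1.926956
v_eff = 7.9788

7.9788


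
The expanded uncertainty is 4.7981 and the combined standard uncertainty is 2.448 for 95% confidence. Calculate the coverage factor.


k = U / uc
k = 4.7981 / 2.448
k = 1.96

1.96


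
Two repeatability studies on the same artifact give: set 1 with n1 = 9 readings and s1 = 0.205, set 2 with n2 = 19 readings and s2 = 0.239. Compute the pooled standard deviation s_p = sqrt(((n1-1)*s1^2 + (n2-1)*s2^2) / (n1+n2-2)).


s_p = sqrt(((n1-1)*s1^2 + (n2-1)*s2^2) / (n1+n2-2))
numerator = (9-1)*0.205^2 + (19-1)*0.239^2 = 0.3362 + 1.028178 = 1.364378
denominator = 9 + 19 - 2 = 26
s_p^2 = 1.364378 / 26 = 0.052476077
s_p = sqrt(0.052476077) = 0.2291

0.2291


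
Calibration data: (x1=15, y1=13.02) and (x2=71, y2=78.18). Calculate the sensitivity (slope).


slope = (y2 - y1) / (x2 - x1)
= (78.18 - 13.02) / (71 - 15)
= 65.1600 / 56
= 1.1636

1.1636


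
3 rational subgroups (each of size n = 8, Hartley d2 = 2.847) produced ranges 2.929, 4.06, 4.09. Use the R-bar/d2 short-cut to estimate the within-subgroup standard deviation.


R_bar = (2.929 + 4.06 + 4.09) / 3
R_bar = 11.079 / 3 = 3.693
sigma_hat = R_bar / d2 = 3.693 / 2.847 = 1.2972

1.2972


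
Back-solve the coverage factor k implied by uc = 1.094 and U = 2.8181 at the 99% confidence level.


k = U / uc
k = 2.8181 / 1.094
k = 2.576

2.576


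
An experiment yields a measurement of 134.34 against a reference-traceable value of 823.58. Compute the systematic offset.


Systematic error = measured - true
= 134.34 - 823.58
= -689.2400

-689.2400


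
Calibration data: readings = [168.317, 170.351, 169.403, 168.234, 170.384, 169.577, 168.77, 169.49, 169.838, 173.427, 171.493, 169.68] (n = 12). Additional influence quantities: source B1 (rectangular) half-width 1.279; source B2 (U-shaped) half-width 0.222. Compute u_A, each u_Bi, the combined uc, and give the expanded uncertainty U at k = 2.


mean = (168.317 + 170.351 + 169.403 + 168.234 + 170.384 + 169.577 + 168.77 + 169.49 + 169.838 + 173.427 + 171.493 + 169.68) / 12 = 169.9136667
s = sqrt(sum((x - mean)^2)/(n-1)) = 1.4315542
u_A = s / sqrt(n) = 1.4315542 / sqrt(12) = 0.4132541
u_B1 = 1.279 / sqrt(3) = 0.73843099
u_B2 = 0.222 / sqrt(2) = 0.15697771
uc = sqrt(0.4132541^2 + 0.73843099^2 + 0.15697771^2) = 0.86064004
U = k * uc = 2 * 0.86064004
U = 1.7213

1.7213


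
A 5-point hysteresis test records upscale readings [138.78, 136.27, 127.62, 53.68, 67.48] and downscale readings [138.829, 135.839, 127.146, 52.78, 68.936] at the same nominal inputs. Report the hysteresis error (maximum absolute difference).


|138.78 - 138.829| = 0.0490
|136.27 - 135.839| = 0.4310
|127.62 - 127.146| = 0.4740
|53.68 - 52.78| = 0.9000
|67.48 - 68.936| = 1.4560
hysteresis = max(diffs) = 1.4560

1.4560


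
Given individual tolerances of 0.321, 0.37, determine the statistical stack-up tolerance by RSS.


RSS = sqrt(0.321^2 + 0.37^2)
= sqrt(0.239941)
= 0.4898

0.4898


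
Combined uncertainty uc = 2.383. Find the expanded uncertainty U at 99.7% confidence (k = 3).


U = k * uc
U = 3 * 2.383
U = 7.1490

7.1490


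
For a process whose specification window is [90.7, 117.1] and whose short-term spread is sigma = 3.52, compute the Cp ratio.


Cp = (USL - LSL) / (6 * sigma)
= (117.1 - 90.7) / (6 * 3.52)
= 26.4000 / 21.1200
= 1.2500

1.2500


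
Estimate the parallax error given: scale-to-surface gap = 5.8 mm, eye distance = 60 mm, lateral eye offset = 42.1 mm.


error = h * offset / d
= 5.8 * 42.1 / 60
= 4.0697

4.0697


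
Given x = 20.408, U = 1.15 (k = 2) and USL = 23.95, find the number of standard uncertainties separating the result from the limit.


u = U / k = 1.15 / 2 = 0.575
margin = |USL - x| = |23.95 - 20.408| = 3.542
z = margin / u = 3.542 / 0.575
z = 6.1600

6.1600


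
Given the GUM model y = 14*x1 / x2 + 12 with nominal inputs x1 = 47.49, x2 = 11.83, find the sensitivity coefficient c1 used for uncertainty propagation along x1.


y = 14*x1 / x2 + 12
dy/dx1 = 14/x2
Evaluate at x2 = 11.83: c1 = 14 / 11.83
c1 = 1.1834

1.1834


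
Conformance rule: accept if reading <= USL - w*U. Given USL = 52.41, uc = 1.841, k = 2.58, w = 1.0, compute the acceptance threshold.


U = k * uc = 2.58 * 1.841 = 4.74978
guard band g = w * U = 1.0 * 4.74978 = 4.74978
AL = USL - g = 52.41 - 4.74978
AL = 47.6602

47.6602


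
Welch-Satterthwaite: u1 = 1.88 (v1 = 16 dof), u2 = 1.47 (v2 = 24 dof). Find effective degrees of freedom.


uc = sqrt(u1^2 + u2^2) = sqrt(1.88^2 + 1.47^2) = 2.3864828
v_eff = uc^4 / (u1^4/v1 + u2^4/v2)
= 2.3864828^4 / (1.88^4/16 + 1.47^4/24)
= 32.436444 / 0.97531099
v_eff = 33.2575

33.2575


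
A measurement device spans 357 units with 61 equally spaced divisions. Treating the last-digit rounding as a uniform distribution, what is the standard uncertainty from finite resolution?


resolution = range / divisions
resolution = 357 / 61 = 5.852459
u_res = resolution / (2*sqrt(3))
u_res = 5.852459 / 3.4641016
u_res = 1.6895

1.6895


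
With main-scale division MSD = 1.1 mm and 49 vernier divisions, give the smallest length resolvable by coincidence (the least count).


LC = MSD / n_div
= 1.1 / 49
= 0.0224

0.0224


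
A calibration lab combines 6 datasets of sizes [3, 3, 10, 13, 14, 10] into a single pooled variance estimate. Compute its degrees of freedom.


nu = sum_i (n_i - 1)
nu = ((3 - 1) + (3 - 1) + (10 - 1) + (13 - 1) + (14 - 1) + (10 - 1))
nu = 2 + 2 + 9 + 12 + 13 + 9
nu = 47

47


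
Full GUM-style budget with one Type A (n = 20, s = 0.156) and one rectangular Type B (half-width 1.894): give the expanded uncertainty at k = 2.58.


u_A = s / sqrt(n) = 0.156 / sqrt(20) = 0.03488266
u_B = half_width / sqrt(3) = 1.894 / sqrt(3) = 1.0935014
uc = sqrt(u_A^2 + u_B^2) = sqrt(0.03488266^2 + 1.0935014^2) = 1.0940576
U = k * uc = 2.58 * 1.0940576
U = 2.8227

2.8227


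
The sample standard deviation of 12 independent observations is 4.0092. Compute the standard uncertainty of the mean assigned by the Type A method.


u_A = s / sqrt(n)
u_A = 4.0092 / sqrt(12)
u_A = 4.0092 / 3.4641016
u_A = 1.1574

1.1574


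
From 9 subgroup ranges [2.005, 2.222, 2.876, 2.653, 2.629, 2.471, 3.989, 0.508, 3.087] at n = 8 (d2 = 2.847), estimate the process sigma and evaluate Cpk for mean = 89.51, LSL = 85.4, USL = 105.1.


R_bar = (2.005 + 2.222 + 2.876 + 2.653 + 2.629 + 2.471 + 3.989 + 0.508 + 3.087) / 9 = 2.4933333
sigma = R_bar / d2 = 2.4933333 / 2.847 = 0.87577566
Cp = (USL - LSL)/(6*sigma) = (105.1 - 85.4)/(6*0.87577566) = 3.7491
Cpu = (105.1 - 89.51)/(3*0.87577566) = 5.9338
Cpl = (89.51 - 85.4)/(3*0.87577566) = 1.5643
Cpk = min(Cpu, Cpl) = 1.5643

1.5643


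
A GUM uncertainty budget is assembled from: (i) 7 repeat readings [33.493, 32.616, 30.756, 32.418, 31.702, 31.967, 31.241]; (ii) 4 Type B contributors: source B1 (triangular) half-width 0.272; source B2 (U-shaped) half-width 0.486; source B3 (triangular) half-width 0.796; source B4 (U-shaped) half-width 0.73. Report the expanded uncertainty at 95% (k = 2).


mean = (33.493 + 32.616 + 30.756 + 32.418 + 31.702 + 31.967 + 31.241) / 7 = 32.02757143
s = sqrt(sum((x - mean)^2)/(n-1)) = 0.91208714
u_A = s / sqrt(n) = 0.91208714 / sqrt(7) = 0.34473654
u_B1 = 0.272 / sqrt(6) = 0.11104354
u_B2 = 0.486 / sqrt(2) = 0.3436539
u_B3 = 0.796 / sqrt(6) = 0.32496564
u_B4 = 0.73 / sqrt(2) = 0.51618795
uc = sqrt(0.34473654^2 + 0.11104354^2 + 0.3436539^2 + 0.32496564^2 + 0.51618795^2) = 0.78824147
U = k * uc = 2 * 0.78824147
U = 1.5765

1.5765


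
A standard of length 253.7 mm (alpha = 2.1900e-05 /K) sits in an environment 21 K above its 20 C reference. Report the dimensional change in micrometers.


dL = L * alpha * dT
= 253.7 * 2.1900e-05 * 21
= 0.1166766 mm
dL_um = 0.1166766 * 1000 = 116.6766 um

116.6766


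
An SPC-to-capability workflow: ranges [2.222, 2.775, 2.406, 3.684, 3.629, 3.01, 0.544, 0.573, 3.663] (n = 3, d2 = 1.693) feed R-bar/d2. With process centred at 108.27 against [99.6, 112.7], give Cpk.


R_bar = (2.222 + 2.775 + 2.406 + 3.684 + 3.629 + 3.01 + 0.544 + 0.573 + 3.663) / 9 = 2.5006667
sigma = R_bar / d2 = 2.5006667 / 1.693 = 1.4770624
Cp = (USL - LSL)/(6*sigma) = (112.7 - 99.6)/(6*1.4770624) = 1.4782
Cpu = (112.7 - 108.27)/(3*1.4770624) = 0.9997
Cpl = (108.27 - 99.6)/(3*1.4770624) = 1.9566
Cpk = min(Cpu, Cpl) = 0.9997

0.9997


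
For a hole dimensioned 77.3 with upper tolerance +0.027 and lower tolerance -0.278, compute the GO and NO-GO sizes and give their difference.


GO = nominal - lower_tol (smallest hole = maximum material condition)
GO = 77.3 - 0.278 = 77.022
NO-GO = nominal + upper_tol (largest hole = least material condition)
NO-GO = 77.3 + 0.027 = 77.327
spread = NO-GO - GO = 77.327 - 77.022 = 0.3050

0.3050


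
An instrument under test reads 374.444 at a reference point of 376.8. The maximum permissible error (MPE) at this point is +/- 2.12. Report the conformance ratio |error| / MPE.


e = indication - reference = 374.444 - 376.8 = -2.3560
|e| = 2.3560
ratio = |e| / MPE = 2.3560 / 2.12
ratio = 1.1113

1.1113


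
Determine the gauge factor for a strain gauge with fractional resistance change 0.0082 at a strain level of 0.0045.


GF = (dR/R) / epsilon
= 0.0082 / 0.0045
= 1.8222

1.8222


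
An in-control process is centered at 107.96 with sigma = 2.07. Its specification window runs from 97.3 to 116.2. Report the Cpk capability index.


Cpu = (USL - mean) / (3*sigma) = (116.2 - 107.96) / (3*2.07) = 1.3269
Cpl = (mean - LSL) / (3*sigma) = (107.96 - 97.3) / (3*2.07) = 1.7166
Cpk = min(Cpu, Cpl) = 1.3269

1.3269


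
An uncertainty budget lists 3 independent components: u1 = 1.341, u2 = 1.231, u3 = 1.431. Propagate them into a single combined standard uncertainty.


uc = sqrt(1.341^2 + 1.231^2 + 1.431^2)
uc = sqrt(5.361403)
uc = 2.3155

2.3155


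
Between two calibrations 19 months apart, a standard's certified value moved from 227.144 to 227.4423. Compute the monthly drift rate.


rate = (v2 - v1) / months
= (227.4423 - 227.144) / 19
= 0.2983 / 19
= 0.0157

0.0157


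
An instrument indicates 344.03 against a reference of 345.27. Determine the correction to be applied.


Correction = standard - reading
= 345.27 - 344.03
= 1.2400

1.2400


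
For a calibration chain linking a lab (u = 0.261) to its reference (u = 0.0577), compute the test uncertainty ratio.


TUR = u_lab / u_ref
= 0.261 / 0.0577
= 4.5234

4.5234


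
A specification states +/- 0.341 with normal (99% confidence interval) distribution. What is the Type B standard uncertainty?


u_B = half_width / 2.576
u_B = 0.341 / 2.576
u_B = 0.1324

0.1324


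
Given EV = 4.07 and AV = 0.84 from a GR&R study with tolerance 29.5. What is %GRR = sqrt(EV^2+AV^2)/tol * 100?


GRR = sqrt(EV^2 + AV^2) = sqrt(4.07^2 + 0.84^2) = 4.1557791
%GRR = GRR / tol * 100 = 4.1557791 / 29.5 * 100
%GRR = 14.0874

14.0874


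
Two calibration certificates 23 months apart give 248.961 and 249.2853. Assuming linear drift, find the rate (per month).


rate = (v2 - v1) / months
= (249.2853 - 248.961) / 23
= 0.3243 / 23
= 0.0141

0.0141


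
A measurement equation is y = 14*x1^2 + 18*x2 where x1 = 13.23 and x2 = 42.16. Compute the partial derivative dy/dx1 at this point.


y = 14*x1^2 + 18*x2
dy/dx1 = 2*14*x1
Evaluate at x1 = 13.23: c1 = 28 * 13.23
c1 = 370.4400

370.4400


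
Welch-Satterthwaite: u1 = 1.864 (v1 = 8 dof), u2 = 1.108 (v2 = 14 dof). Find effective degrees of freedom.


uc = sqrt(u1^2 + u2^2) = sqrt(1.864^2 + 1.108^2) = 2.1684464
v_eff = uc^4 / (u1^4/v1 + u2^4/v2)
= 2.1684464^4 / (1.864^4/8 + 1.108^4/14)
= 22.110307 / 1.6166695
v_eff = 13.6765

13.6765


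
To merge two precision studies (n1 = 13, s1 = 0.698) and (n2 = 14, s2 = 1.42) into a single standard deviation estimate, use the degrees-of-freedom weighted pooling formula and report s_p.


s_p = sqrt(((n1-1)*s1^2 + (n2-1)*s2^2) / (n1+n2-2))
numerator = (13-1)*0.698^2 + (14-1)*1.42^2 = 5.846448 + 26.2132 = 32.059648
denominator = 13 + 14 - 2 = 25
s_p^2 = 32.059648 / 25 = 1.2823859
s_p = sqrt(1.2823859) = 1.1324

1.1324


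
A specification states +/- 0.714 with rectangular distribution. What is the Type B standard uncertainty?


u_B = half_width / sqrt(3)
u_B = 0.714 / 1.7320508
u_B = 0.4122

0.4122


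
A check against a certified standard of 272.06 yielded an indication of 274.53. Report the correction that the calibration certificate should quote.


Correction = standard - reading
= 272.06 - 274.53
= -2.4700

-2.4700


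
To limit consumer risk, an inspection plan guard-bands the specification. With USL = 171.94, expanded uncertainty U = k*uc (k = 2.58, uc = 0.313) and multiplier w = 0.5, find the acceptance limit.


U = k * uc = 2.58 * 0.313 = 0.80754
guard band g = w * U = 0.5 * 0.80754 = 0.40377
AL = USL - g = 171.94 - 0.40377
AL = 171.5362

171.5362


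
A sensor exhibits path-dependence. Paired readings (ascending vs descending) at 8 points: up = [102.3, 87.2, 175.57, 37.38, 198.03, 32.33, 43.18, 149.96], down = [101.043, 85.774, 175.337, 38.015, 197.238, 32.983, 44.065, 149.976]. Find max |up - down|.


|102.3 - 101.043| = 1.2570
|87.2 - 85.774| = 1.4260
|175.57 - 175.337| = 0.2330
|37.38 - 38.015| = 0.6350
|198.03 - 197.238| = 0.7920
|32.33 - 32.983| = 0.6530
|43.18 - 44.065| = 0.8850
|149.96 - 149.976| = 0.0160
hysteresis = max(diffs) = 1.4260

1.4260


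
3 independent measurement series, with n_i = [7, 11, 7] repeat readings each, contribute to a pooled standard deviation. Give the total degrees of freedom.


nu = sum_i (n_i - 1)
nu = ((7 - 1) + (11 - 1) + (7 - 1))
nu = 6 + 10 + 6
nu = 22

22


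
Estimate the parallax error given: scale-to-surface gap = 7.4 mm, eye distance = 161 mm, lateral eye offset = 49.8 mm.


error = h * offset / d
= 7.4 * 49.8 / 161
= 2.2889

2.2889


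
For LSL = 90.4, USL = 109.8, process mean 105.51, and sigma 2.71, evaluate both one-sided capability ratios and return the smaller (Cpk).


Cpu = (USL - mean) / (3*sigma) = (109.8 - 105.51) / (3*2.71) = 0.5277
Cpl = (mean - LSL) / (3*sigma) = (105.51 - 90.4) / (3*2.71) = 1.8585
Cpk = min(Cpu, Cpl) = 0.5277

0.5277


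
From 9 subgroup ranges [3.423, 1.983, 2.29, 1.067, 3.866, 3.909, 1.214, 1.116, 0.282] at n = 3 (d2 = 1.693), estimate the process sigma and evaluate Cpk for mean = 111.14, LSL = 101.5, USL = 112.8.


R_bar = (3.423 + 1.983 + 2.29 + 1.067 + 3.866 + 3.909 + 1.214 + 1.116 + 0.282) / 9 = 2.1277778
sigma = R_bar / d2 = 2.1277778 / 1.693 = 1.2568091
Cp = (USL - LSL)/(6*sigma) = (112.8 - 101.5)/(6*1.2568091) = 1.4985
Cpu = (112.8 - 111.14)/(3*1.2568091) = 0.4403
Cpl = (111.14 - 101.5)/(3*1.2568091) = 2.5567
Cpk = min(Cpu, Cpl) = 0.4403

0.4403


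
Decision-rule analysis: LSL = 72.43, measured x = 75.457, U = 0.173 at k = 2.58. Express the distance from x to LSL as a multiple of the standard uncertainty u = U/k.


u = U / k = 0.173 / 2.58 = 0.067054264
margin = |LSL - x| = |72.43 - 75.457| = 3.027
z = margin / u = 3.027 / 0.067054264
z = 45.1425

45.1425


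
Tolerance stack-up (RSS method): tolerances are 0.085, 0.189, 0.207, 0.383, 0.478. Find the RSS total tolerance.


RSS = sqrt(0.085^2 + 0.189^2 + 0.207^2 + 0.383^2 + 0.478^2)
= sqrt(0.460968)
= 0.6789

0.6789


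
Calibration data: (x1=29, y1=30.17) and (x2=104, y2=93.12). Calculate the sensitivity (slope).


slope = (y2 - y1) / (x2 - x1)
= (93.12 - 30.17) / (104 - 29)
= 62.9500 / 75
= 0.8393

0.8393


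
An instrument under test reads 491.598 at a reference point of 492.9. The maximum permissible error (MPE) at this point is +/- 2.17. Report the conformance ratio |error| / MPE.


e = indication - reference = 491.598 - 492.9 = -1.3020
|e| = 1.3020
ratio = |e| / MPE = 1.3020 / 2.17
ratio = 0.6000

0.6000


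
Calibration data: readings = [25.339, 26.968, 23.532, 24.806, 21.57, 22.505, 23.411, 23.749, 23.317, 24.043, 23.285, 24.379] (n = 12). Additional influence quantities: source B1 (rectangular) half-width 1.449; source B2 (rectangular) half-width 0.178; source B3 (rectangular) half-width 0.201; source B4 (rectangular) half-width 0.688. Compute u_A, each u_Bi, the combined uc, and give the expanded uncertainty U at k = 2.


mean = (25.339 + 26.968 + 23.532 + 24.806 + 21.57 + 22.505 + 23.411 + 23.749 + 23.317 + 24.043 + 23.285 + 24.379) / 12 = 23.90866667
s = sqrt(sum((x - mean)^2)/(n-1)) = 1.3831307
u_A = s / sqrt(n) = 1.3831307 / sqrt(12) = 0.39927544
u_B1 = 1.449 / sqrt(3) = 0.83658054
u_B2 = 0.178 / sqrt(3) = 0.10276835
u_B3 = 0.201 / sqrt(3) = 0.1160474
u_B4 = 0.688 / sqrt(3) = 0.39721699
uc = sqrt(0.39927544^2 + 0.83658054^2 + 0.10276835^2 + 0.1160474^2 + 0.39721699^2) = 1.0203419
U = k * uc = 2 * 1.0203419
U = 2.0407

2.0407


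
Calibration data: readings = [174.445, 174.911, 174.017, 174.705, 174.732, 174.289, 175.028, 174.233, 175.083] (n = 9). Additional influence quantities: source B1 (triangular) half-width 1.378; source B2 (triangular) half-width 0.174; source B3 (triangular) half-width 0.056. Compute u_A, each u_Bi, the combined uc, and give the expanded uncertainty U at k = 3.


mean = (174.445 + 174.911 + 174.017 + 174.705 + 174.732 + 174.289 + 175.028 + 174.233 + 175.083) / 9 = 174.6047778
s = sqrt(sum((x - mean)^2)/(n-1)) = 0.37695516
u_A = s / sqrt(n) = 0.37695516 / sqrt(9) = 0.12565172
u_B1 = 1.378 / sqrt(6) = 0.56256614
u_B2 = 0.174 / sqrt(6) = 0.071035203
u_B3 = 0.056 / sqrt(6) = 0.022861904
uc = sqrt(0.12565172^2 + 0.56256614^2 + 0.071035203^2 + 0.022861904^2) = 0.58123806
U = k * uc = 3 * 0.58123806
U = 1.7437

1.7437


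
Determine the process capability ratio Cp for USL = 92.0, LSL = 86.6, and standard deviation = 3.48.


Cp = (USL - LSL) / (6 * sigma)
= (92.0 - 86.6) / (6 * 3.48)
= 5.4000 / 20.8800
= 0.2586

0.2586


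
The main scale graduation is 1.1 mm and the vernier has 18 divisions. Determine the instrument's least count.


LC = MSD / n_div
= 1.1 / 18
= 0.0611

0.0611


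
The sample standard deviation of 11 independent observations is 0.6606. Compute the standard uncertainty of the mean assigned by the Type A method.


u_A = s / sqrt(n)
u_A = 0.6606 / sqrt(11)
u_A = 0.6606 / 3.3166248
u_A = 0.1992

0.1992


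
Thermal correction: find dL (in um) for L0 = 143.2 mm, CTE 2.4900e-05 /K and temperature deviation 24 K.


dL = L * alpha * dT
= 143.2 * 2.4900e-05 * 24
= 0.0855763 mm
dL_um = 0.0855763 * 1000 = 85.5763 um

85.5763


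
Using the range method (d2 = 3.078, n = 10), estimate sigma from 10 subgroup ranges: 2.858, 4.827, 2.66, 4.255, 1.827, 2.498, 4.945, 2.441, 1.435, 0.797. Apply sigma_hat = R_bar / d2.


R_bar = (2.858 + 4.827 + 2.66 + 4.255 + 1.827 + 2.498 + 4.945 + 2.441 + 1.435 + 0.797) / 10
R_bar = 28.543 / 10 = 2.8543
sigma_hat = R_bar / d2 = 2.8543 / 3.078 = 0.9273

0.9273


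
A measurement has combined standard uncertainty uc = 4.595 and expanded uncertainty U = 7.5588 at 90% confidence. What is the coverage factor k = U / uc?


k = U / uc
k = 7.5588 / 4.595
k = 1.645

1.645


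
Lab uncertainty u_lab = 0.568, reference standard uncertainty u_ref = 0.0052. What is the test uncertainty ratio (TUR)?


TUR = u_lab / u_ref
= 0.568 / 0.0052
= 109.2308

109.2308


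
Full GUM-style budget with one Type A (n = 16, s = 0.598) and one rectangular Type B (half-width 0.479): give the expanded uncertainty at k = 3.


u_A = s / sqrt(n) = 0.598 / sqrt(16) = 0.1495
u_B = half_width / sqrt(3) = 0.479 / sqrt(3) = 0.27655078
uc = sqrt(u_A^2 + u_B^2) = sqrt(0.1495^2 + 0.27655078^2) = 0.31437332
U = k * uc = 3 * 0.31437332
U = 0.9431

0.9431


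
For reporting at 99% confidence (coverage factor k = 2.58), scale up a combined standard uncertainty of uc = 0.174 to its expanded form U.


U = k * uc
U = 2.58 * 0.174
U = 0.4489

0.4489


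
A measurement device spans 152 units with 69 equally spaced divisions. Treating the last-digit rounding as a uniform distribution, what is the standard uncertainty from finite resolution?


resolution = range / divisions
resolution = 152 / 69 = 2.2028986
u_res = resolution / (2*sqrt(3))
u_res = 2.2028986 / 3.4641016
u_res = 0.6359

0.6359


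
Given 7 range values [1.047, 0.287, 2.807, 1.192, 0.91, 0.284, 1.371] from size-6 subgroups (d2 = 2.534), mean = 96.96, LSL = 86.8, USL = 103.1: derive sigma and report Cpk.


R_bar = (1.047 + 0.287 + 2.807 + 1.192 + 0.91 + 0.284 + 1.371) / 7 = 1.1282857
sigma = R_bar / d2 = 1.1282857 / 2.534 = 0.44525876
Cp = (USL - LSL)/(6*sigma) = (103.1 - 86.8)/(6*0.44525876) = 6.1013
Cpu = (103.1 - 96.96)/(3*0.44525876) = 4.5966
Cpl = (96.96 - 86.8)/(3*0.44525876) = 7.6061
Cpk = min(Cpu, Cpl) = 4.5966

4.5966


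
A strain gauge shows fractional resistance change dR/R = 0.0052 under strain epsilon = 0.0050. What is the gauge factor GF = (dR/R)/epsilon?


GF = (dR/R) / epsilon
= 0.0052 / 0.0050
= 1.0400

1.0400


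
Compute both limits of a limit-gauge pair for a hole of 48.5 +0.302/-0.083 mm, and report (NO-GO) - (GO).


GO = nominal - lower_tol (smallest hole = maximum material condition)
GO = 48.5 - 0.083 = 48.417
NO-GO = nominal + upper_tol (largest hole = least material condition)
NO-GO = 48.5 + 0.302 = 48.802
spread = NO-GO - GO = 48.802 - 48.417 = 0.3850

0.3850


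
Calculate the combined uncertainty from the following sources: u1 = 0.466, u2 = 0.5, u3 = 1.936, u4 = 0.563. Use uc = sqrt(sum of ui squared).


uc = sqrt(0.466^2 + 0.5^2 + 1.936^2 + 0.563^2)
uc = sqrt(4.532221)
uc = 2.1289

2.1289


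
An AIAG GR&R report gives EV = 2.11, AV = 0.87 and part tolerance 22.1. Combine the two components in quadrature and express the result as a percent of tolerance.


GRR = sqrt(EV^2 + AV^2) = sqrt(2.11^2 + 0.87^2) = 2.2823234
%GRR = GRR / tol * 100 = 2.2823234 / 22.1 * 100
%GRR = 10.3273

10.3273


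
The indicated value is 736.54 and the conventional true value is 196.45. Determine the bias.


Systematic error = measured - true
= 736.54 - 196.45
= 540.0900

540.0900


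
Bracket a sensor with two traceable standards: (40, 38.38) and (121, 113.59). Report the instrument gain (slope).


slope = (y2 - y1) / (x2 - x1)
= (113.59 - 38.38) / (121 - 40)
= 75.2100 / 81
= 0.9285

0.9285


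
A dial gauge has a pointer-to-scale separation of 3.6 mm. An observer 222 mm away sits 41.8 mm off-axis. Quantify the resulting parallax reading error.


error = h * offset / d
= 3.6 * 41.8 / 222
= 0.6778

0.6778


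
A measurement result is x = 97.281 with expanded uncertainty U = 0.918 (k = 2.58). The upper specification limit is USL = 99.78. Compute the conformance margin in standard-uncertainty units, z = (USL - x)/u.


u = U / k = 0.918 / 2.58 = 0.35581395
margin = |USL - x| = |99.78 - 97.281| = 2.499
z = margin / u = 2.499 / 0.35581395
z = 7.0233

7.0233


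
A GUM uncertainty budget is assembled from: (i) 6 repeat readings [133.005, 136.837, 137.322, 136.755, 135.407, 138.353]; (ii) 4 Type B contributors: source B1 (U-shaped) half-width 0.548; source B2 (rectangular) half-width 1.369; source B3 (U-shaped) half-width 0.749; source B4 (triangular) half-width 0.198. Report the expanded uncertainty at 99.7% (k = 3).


mean = (133.005 + 136.837 + 137.322 + 136.755 + 135.407 + 138.353) / 6 = 136.2798333
s = sqrt(sum((x - mean)^2)/(n-1)) = 1.8658361
u_A = s / sqrt(n) = 1.8658361 / sqrt(6) = 0.7617244
u_B1 = 0.548 / sqrt(2) = 0.38749452
u_B2 = 1.369 / sqrt(3) = 0.79039252
u_B3 = 0.749 / sqrt(2) = 0.52962298
u_B4 = 0.198 / sqrt(6) = 0.080833162
uc = sqrt(0.7617244^2 + 0.38749452^2 + 0.79039252^2 + 0.52962298^2 + 0.080833162^2) = 1.2814566
U = k * uc = 3 * 1.2814566
U = 3.8444

3.8444


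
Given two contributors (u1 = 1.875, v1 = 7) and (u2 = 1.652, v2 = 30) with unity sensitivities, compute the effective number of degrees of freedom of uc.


uc = sqrt(u1^2 + u2^2) = sqrt(1.875^2 + 1.652^2) = 2.4989456
v_eff = uc^4 / (u1^4/v1 + u2^4/v2)
= 2.4989456^4 / (1.875^4/7 + 1.652^4/30)
= 38.996642 / 2.0139268
v_eff = 19.3635

19.3635


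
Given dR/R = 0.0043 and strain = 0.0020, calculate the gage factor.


GF = (dR/R) / epsilon
= 0.0043 / 0.0020
= 2.1500

2.1500


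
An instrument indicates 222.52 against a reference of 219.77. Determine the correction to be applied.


Correction = standard - reading
= 219.77 - 222.52
= -2.7500

-2.7500


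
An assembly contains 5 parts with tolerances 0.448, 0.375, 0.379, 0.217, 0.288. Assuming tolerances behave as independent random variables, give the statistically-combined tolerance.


RSS = sqrt(0.448^2 + 0.375^2 + 0.379^2 + 0.217^2 + 0.288^2)
= sqrt(0.615003)
= 0.7842

0.7842
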